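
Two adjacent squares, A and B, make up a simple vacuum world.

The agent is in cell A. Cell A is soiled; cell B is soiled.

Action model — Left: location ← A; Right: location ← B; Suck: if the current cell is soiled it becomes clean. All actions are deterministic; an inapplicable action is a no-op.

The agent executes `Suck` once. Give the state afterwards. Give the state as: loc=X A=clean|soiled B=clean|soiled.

loc=A A=clean B=soiled

start: loc=A A=soiled B=soiled
step 1/1 (Suck): loc=A A=clean B=soiled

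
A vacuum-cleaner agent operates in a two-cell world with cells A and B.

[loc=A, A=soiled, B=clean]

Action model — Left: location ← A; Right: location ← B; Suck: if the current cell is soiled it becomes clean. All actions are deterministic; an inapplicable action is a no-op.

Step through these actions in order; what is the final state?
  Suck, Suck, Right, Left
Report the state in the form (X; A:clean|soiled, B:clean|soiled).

1. Suck → (A; A:clean, B:clean)
2. Suck → (A; A:clean, B:clean)
3. Right → (B; A:clean, B:clean)
4. Left → (A; A:clean, B:clean)

(A; A:clean, B:clean)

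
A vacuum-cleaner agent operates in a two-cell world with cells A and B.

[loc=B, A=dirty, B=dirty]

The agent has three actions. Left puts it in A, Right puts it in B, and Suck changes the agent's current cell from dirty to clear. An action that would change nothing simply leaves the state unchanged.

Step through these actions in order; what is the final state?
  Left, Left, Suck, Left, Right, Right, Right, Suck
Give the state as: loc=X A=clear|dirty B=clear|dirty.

Left (#1): loc=A A=dirty B=dirty
Left (#2): loc=A A=dirty B=dirty
Suck (#3): loc=A A=clear B=dirty
Left (#4): loc=A A=clear B=dirty
Right (#5): loc=B A=clear B=dirty
Right (#6): loc=B A=clear B=dirty
Right (#7): loc=B A=clear B=dirty
Suck (#8): loc=B A=clear B=clear

loc=B A=clear B=clear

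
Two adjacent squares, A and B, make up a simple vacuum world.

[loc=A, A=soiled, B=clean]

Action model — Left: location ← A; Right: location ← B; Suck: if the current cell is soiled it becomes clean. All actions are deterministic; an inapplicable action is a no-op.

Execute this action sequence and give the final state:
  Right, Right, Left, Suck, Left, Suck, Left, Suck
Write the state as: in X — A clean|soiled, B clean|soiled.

Right (#1): in B — A soiled, B clean
Right (#2): in B — A soiled, B clean
Left (#3): in A — A soiled, B clean
Suck (#4): in A — A clean, B clean
Left (#5): in A — A clean, B clean
Suck (#6): in A — A clean, B clean
Left (#7): in A — A clean, B clean
Suck (#8): in A — A clean, B clean

in A — A clean, B clean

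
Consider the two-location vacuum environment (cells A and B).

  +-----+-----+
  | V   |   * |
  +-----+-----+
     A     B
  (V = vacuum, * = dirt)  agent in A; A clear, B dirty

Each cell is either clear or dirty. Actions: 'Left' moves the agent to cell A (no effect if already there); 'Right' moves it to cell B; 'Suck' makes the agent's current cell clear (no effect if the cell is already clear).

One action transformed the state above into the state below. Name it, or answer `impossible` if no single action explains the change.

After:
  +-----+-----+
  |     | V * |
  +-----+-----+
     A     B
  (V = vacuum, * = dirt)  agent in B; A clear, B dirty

try  Left: loc=A A=clear B=dirty
try Right: loc=B A=clear B=dirty  ← match
try  Suck: loc=A A=clear B=dirty

Right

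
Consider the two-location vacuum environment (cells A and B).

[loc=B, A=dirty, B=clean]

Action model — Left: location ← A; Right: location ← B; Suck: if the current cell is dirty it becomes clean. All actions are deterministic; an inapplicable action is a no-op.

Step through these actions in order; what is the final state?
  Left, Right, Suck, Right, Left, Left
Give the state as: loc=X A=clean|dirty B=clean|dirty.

Left (#1): loc=A A=dirty B=clean
Right (#2): loc=B A=dirty B=clean
Suck (#3): loc=B A=dirty B=clean
Right (#4): loc=B A=dirty B=clean
Left (#5): loc=A A=dirty B=clean
Left (#6): loc=A A=dirty B=clean

loc=A A=dirty B=clean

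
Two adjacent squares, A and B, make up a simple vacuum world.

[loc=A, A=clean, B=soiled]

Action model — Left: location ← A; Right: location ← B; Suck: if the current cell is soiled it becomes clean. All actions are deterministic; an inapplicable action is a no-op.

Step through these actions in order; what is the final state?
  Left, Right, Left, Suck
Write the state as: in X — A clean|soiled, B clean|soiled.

1. Left → in A — A clean, B soiled
2. Right → in B — A clean, B soiled
3. Left → in A — A clean, B soiled
4. Suck → in A — A clean, B soiled

in A — A clean, B soiled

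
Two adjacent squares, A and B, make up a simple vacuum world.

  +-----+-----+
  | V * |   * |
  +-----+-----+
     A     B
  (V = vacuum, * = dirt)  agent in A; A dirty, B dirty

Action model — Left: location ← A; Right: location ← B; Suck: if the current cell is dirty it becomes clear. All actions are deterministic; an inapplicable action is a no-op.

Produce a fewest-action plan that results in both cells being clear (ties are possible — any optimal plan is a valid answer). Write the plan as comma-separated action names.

Suck, Right, Suck

step 1/3 (Suck): <A|clear|dirty>
step 2/3 (Right): <B|clear|dirty>
step 3/3 (Suck): <B|clear|clear>
min 3: Suck A + move + Suck B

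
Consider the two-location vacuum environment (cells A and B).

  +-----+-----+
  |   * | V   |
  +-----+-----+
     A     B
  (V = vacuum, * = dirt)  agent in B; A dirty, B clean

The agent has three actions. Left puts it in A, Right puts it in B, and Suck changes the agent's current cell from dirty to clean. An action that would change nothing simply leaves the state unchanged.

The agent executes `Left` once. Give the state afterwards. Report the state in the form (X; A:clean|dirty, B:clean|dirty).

start: (B; A:dirty, B:clean)
1. Left → (A; A:dirty, B:clean)

(A; A:dirty, B:clean)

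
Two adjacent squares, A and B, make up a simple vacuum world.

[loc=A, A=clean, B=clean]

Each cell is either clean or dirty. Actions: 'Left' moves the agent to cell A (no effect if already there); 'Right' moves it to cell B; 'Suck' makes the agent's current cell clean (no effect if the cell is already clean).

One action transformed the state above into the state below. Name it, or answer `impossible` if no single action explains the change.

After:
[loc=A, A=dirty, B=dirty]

try  Left: <A|clean|clean>
try Right: <B|clean|clean>
try  Suck: <A|clean|clean>
no single action produces the after-state

impossible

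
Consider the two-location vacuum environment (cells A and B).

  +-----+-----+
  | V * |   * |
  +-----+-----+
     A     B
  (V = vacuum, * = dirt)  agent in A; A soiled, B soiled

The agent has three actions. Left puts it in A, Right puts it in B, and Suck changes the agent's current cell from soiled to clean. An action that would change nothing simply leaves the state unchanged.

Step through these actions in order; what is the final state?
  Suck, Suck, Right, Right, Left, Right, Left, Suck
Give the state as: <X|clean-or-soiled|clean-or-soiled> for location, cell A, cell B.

<A|clean|soiled>

[1] after Suck: <A|clean|soiled>
[2] after Suck: <A|clean|soiled>
[3] after Right: <B|clean|soiled>
[4] after Right: <B|clean|soiled>
[5] after Left: <A|clean|soiled>
[6] after Right: <B|clean|soiled>
[7] after Left: <A|clean|soiled>
[8] after Suck: <A|clean|soiled>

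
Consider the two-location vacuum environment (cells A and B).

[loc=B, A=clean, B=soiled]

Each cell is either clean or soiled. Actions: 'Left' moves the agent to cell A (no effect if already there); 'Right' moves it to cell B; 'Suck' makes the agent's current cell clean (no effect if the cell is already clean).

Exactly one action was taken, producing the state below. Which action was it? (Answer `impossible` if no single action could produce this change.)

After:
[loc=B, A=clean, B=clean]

try  Left: (A; A:clean, B:soiled)
try Right: (B; A:clean, B:soiled)
try  Suck: (B; A:clean, B:clean)  ← match

Suck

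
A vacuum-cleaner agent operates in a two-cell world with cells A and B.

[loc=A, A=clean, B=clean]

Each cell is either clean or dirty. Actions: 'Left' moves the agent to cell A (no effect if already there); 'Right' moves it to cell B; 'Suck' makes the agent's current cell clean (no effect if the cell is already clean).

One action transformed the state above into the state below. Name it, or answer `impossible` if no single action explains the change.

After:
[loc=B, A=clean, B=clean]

try  Left: loc=A A=clean B=clean
try Right: loc=B A=clean B=clean  ← match
try  Suck: loc=A A=clean B=clean

Right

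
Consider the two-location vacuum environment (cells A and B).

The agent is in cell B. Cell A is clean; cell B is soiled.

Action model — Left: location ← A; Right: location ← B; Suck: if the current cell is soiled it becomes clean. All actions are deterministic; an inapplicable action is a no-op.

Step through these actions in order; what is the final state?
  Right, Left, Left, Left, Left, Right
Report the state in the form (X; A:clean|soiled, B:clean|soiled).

[1] after Right: (B; A:clean, B:soiled)
[2] after Left: (A; A:clean, B:soiled)
[3] after Left: (A; A:clean, B:soiled)
[4] after Left: (A; A:clean, B:soiled)
[5] after Left: (A; A:clean, B:soiled)
[6] after Right: (B; A:clean, B:soiled)

(B; A:clean, B:soiled)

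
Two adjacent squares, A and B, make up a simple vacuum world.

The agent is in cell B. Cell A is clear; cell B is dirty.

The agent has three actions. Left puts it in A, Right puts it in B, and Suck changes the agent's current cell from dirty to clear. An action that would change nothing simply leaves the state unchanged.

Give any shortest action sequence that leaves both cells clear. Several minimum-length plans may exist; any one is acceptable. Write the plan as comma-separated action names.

1) do Suck; now <B|clear|clear>
min 1: B is dirty, one Suck

Suck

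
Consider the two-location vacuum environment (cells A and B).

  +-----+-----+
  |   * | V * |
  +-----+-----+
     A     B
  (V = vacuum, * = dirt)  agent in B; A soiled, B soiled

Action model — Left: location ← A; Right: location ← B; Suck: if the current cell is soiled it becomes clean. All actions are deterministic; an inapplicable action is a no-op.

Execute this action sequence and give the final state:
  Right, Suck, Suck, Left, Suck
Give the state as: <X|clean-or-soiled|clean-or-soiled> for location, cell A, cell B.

1) do Right; now <B|soiled|soiled>
2) do Suck; now <B|soiled|clean>
3) do Suck; now <B|soiled|clean>
4) do Left; now <A|soiled|clean>
5) do Suck; now <A|clean|clean>

<A|clean|clean>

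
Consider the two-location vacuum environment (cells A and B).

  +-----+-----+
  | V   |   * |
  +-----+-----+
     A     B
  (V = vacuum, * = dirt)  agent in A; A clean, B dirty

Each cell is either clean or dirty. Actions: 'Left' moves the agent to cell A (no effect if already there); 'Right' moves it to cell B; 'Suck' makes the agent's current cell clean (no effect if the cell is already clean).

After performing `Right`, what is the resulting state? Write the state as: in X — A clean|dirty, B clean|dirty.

in B — A clean, B dirty

start: in A — A clean, B dirty
step 1/1 (Right): in B — A clean, B dirty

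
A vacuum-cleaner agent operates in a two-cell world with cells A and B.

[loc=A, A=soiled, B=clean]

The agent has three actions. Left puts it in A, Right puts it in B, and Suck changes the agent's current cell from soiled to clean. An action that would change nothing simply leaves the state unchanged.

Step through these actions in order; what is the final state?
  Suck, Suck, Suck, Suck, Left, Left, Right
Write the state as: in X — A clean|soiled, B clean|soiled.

in B — A clean, B clean

1. Suck → in A — A clean, B clean
2. Suck → in A — A clean, B clean
3. Suck → in A — A clean, B clean
4. Suck → in A — A clean, B clean
5. Left → in A — A clean, B clean
6. Left → in A — A clean, B clean
7. Right → in B — A clean, B clean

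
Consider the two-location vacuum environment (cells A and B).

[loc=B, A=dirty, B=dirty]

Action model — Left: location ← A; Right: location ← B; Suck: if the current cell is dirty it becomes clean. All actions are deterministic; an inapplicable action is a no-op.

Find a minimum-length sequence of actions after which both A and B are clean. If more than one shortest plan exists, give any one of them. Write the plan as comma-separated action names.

Suck, Left, Suck

1. Suck → in B — A dirty, B clean
2. Left → in A — A dirty, B clean
3. Suck → in A — A clean, B clean
min 3: Suck B + move + Suck A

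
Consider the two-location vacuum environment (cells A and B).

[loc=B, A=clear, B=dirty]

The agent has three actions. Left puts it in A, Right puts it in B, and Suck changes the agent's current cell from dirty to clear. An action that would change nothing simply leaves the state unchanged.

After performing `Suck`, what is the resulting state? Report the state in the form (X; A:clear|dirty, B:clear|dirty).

start: (B; A:clear, B:dirty)
1. Suck → (B; A:clear, B:clear)

(B; A:clear, B:clear)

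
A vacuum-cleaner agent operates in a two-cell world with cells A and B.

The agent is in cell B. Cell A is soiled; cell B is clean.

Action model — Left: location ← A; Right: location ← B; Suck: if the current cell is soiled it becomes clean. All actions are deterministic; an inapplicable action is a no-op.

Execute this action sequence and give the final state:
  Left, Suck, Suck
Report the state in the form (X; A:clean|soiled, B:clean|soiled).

[1] after Left: (A; A:soiled, B:clean)
[2] after Suck: (A; A:clean, B:clean)
[3] after Suck: (A; A:clean, B:clean)

(A; A:clean, B:clean)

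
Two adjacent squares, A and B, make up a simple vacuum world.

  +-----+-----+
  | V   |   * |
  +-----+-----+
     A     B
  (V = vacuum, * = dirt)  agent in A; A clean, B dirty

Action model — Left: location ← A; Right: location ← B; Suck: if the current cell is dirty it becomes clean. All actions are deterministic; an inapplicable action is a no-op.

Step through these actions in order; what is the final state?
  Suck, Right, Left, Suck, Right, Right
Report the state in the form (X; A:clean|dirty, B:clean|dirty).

step 1/6 (Suck): (A; A:clean, B:dirty)
step 2/6 (Right): (B; A:clean, B:dirty)
step 3/6 (Left): (A; A:clean, B:dirty)
step 4/6 (Suck): (A; A:clean, B:dirty)
step 5/6 (Right): (B; A:clean, B:dirty)
step 6/6 (Right): (B; A:clean, B:dirty)

(B; A:clean, B:dirty)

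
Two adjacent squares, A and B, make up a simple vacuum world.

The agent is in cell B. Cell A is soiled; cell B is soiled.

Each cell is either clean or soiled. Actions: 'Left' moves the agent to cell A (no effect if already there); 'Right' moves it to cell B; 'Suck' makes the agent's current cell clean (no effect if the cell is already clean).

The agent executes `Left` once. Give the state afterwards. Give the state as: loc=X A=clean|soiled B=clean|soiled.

start: loc=B A=soiled B=soiled
Left (#1): loc=A A=soiled B=soiled

loc=A A=soiled B=soiled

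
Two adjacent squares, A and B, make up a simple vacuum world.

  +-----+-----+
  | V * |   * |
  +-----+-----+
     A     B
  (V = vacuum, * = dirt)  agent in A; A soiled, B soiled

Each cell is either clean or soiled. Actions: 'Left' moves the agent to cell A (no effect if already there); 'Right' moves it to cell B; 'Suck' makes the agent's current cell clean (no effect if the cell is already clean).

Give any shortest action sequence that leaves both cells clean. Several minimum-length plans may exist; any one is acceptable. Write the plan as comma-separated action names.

Suck, Right, Suck

1) do Suck; now in A — A clean, B soiled
2) do Right; now in B — A clean, B soiled
3) do Suck; now in B — A clean, B clean
min 3: Suck A + move + Suck B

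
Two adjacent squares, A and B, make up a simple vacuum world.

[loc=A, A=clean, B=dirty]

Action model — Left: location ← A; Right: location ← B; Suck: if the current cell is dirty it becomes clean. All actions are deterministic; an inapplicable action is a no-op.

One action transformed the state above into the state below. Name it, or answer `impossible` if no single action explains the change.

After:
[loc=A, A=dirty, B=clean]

try  Left: in A — A clean, B dirty
try Right: in B — A clean, B dirty
try  Suck: in A — A clean, B dirty
no single action produces the after-state

impossible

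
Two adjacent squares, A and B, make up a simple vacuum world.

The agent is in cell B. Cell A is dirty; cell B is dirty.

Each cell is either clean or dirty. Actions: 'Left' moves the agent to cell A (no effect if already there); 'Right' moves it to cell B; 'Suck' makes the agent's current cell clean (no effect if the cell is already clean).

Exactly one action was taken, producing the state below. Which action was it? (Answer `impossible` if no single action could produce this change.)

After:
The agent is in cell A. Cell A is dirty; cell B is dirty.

Left

try  Left: loc=A A=dirty B=dirty  ← match
try Right: loc=B A=dirty B=dirty
try  Suck: loc=B A=dirty B=clean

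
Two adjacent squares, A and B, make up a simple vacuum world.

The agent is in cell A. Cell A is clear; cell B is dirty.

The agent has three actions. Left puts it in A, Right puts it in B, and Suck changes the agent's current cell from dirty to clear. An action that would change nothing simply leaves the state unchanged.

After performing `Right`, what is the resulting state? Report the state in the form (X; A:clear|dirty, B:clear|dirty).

start: (A; A:clear, B:dirty)
1) do Right; now (B; A:clear, B:dirty)

(B; A:clear, B:dirty)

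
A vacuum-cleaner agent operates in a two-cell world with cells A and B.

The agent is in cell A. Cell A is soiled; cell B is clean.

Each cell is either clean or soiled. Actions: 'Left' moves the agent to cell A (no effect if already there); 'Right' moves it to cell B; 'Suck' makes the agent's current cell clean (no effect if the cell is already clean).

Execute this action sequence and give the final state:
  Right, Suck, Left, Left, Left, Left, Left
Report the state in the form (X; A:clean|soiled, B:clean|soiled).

1. Right → (B; A:soiled, B:clean)
2. Suck → (B; A:soiled, B:clean)
3. Left → (A; A:soiled, B:clean)
4. Left → (A; A:soiled, B:clean)
5. Left → (A; A:soiled, B:clean)
6. Left → (A; A:soiled, B:clean)
7. Left → (A; A:soiled, B:clean)

(A; A:soiled, B:clean)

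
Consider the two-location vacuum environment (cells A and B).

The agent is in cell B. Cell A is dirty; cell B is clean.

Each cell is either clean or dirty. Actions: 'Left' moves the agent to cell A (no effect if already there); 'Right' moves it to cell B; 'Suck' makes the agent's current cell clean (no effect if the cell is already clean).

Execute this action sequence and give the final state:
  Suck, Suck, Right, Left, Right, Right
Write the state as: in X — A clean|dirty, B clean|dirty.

Suck (#1): in B — A dirty, B clean
Suck (#2): in B — A dirty, B clean
Right (#3): in B — A dirty, B clean
Left (#4): in A — A dirty, B clean
Right (#5): in B — A dirty, B clean
Right (#6): in B — A dirty, B clean

in B — A dirty, B clean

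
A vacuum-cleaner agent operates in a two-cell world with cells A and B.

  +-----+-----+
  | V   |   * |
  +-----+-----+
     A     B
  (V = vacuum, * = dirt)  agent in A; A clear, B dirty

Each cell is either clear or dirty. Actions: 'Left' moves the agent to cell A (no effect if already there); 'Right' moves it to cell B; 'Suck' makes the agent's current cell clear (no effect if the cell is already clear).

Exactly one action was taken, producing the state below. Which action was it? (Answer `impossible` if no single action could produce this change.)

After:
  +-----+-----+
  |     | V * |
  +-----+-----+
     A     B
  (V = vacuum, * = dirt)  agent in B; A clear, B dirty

Right

try  Left: loc=A A=clear B=dirty
try Right: loc=B A=clear B=dirty  ← match
try  Suck: loc=A A=clear B=dirty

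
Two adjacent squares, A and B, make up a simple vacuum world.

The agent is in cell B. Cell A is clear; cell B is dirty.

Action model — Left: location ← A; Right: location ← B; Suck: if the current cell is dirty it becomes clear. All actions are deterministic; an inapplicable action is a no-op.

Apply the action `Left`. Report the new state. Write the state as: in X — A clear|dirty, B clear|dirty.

in A — A clear, B dirty

start: in B — A clear, B dirty
t=1 Left ⇒ in A — A clear, B dirty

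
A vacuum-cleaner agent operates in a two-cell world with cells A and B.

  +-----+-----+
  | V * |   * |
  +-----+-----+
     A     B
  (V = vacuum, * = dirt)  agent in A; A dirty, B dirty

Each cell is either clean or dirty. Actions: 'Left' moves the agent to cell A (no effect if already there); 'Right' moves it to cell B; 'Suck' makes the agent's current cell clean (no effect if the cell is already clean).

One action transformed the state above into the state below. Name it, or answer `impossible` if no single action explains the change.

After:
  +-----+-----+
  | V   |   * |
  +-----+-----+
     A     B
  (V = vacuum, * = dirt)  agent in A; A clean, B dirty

try  Left: in A — A dirty, B dirty
try Right: in B — A dirty, B dirty
try  Suck: in A — A clean, B dirty  ← match

Suck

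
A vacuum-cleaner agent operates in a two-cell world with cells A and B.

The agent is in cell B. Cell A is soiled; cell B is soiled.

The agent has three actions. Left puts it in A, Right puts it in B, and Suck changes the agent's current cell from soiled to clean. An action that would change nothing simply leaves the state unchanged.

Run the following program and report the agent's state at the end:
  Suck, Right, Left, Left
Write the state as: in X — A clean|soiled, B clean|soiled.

1) do Suck; now in B — A soiled, B clean
2) do Right; now in B — A soiled, B clean
3) do Left; now in A — A soiled, B clean
4) do Left; now in A — A soiled, B clean

in A — A soiled, B clean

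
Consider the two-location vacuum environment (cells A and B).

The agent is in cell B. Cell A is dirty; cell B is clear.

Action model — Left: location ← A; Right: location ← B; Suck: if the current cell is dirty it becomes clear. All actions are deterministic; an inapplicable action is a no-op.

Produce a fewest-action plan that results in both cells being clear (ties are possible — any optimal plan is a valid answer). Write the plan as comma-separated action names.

step 1/2 (Left): <A|dirty|clear>
step 2/2 (Suck): <A|clear|clear>
min 2: go A then Suck

Left, Suck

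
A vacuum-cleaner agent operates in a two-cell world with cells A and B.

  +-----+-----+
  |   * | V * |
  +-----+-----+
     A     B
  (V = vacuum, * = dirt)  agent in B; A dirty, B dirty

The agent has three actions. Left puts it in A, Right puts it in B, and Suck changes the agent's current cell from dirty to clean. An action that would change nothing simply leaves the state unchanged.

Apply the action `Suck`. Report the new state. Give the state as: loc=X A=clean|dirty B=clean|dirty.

loc=B A=dirty B=clean

start: loc=B A=dirty B=dirty
1. Suck → loc=B A=dirty B=clean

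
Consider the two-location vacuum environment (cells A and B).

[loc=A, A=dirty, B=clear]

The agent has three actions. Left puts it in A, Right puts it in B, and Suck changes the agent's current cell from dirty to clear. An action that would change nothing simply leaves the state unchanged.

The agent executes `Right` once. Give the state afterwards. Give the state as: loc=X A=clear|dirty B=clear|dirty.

start: loc=A A=dirty B=clear
[1] after Right: loc=B A=dirty B=clear

loc=B A=dirty B=clear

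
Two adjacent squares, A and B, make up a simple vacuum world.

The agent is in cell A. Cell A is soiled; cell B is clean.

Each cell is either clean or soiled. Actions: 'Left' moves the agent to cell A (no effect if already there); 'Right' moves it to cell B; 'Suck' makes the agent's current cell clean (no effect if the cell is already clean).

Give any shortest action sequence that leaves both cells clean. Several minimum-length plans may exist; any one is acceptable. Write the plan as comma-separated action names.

Suck

1. Suck → in A — A clean, B clean
min 1: A is soiled, one Suck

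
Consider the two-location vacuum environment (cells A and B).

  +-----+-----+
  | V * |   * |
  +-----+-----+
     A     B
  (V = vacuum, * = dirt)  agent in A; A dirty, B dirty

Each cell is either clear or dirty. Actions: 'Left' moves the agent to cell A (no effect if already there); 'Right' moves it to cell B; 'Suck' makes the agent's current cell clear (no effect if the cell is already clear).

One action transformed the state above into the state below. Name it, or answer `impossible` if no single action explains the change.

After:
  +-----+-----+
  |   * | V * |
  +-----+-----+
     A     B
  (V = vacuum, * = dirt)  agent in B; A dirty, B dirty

try  Left: (A; A:dirty, B:dirty)
try Right: (B; A:dirty, B:dirty)  ← match
try  Suck: (A; A:clear, B:dirty)

Right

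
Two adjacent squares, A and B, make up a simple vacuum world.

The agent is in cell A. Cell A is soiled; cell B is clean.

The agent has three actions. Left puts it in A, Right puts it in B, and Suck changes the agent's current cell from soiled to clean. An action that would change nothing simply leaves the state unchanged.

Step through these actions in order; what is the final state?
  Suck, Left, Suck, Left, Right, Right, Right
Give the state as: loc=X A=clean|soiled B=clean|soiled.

loc=B A=clean B=clean

step 1/7 (Suck): loc=A A=clean B=clean
step 2/7 (Left): loc=A A=clean B=clean
step 3/7 (Suck): loc=A A=clean B=clean
step 4/7 (Left): loc=A A=clean B=clean
step 5/7 (Right): loc=B A=clean B=clean
step 6/7 (Right): loc=B A=clean B=clean
step 7/7 (Right): loc=B A=clean B=clean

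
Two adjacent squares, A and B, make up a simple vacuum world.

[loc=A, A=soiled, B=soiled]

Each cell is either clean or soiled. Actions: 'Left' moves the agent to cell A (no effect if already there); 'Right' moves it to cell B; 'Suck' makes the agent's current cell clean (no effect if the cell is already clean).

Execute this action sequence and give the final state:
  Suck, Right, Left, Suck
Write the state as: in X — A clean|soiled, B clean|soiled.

in A — A clean, B soiled

1. Suck → in A — A clean, B soiled
2. Right → in B — A clean, B soiled
3. Left → in A — A clean, B soiled
4. Suck → in A — A clean, B soiled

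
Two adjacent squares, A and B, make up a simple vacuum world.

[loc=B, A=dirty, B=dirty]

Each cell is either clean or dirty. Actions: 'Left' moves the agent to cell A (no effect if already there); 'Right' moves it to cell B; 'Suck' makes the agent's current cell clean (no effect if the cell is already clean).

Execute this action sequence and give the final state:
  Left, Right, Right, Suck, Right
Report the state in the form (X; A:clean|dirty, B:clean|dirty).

t=1 Left ⇒ (A; A:dirty, B:dirty)
t=2 Right ⇒ (B; A:dirty, B:dirty)
t=3 Right ⇒ (B; A:dirty, B:dirty)
t=4 Suck ⇒ (B; A:dirty, B:clean)
t=5 Right ⇒ (B; A:dirty, B:clean)

(B; A:dirty, B:clean)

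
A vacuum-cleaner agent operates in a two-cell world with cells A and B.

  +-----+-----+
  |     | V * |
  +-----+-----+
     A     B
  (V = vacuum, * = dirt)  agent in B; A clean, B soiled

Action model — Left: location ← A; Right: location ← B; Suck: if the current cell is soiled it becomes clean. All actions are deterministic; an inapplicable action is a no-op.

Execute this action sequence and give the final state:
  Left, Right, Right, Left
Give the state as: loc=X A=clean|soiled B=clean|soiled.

loc=A A=clean B=soiled

t=1 Left ⇒ loc=A A=clean B=soiled
t=2 Right ⇒ loc=B A=clean B=soiled
t=3 Right ⇒ loc=B A=clean B=soiled
t=4 Left ⇒ loc=A A=clean B=soiled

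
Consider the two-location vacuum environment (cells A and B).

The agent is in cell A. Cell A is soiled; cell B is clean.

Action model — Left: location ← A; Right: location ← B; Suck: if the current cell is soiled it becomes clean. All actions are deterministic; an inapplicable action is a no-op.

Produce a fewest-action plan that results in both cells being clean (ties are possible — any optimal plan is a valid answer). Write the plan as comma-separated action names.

Suck

step 1/1 (Suck): (A; A:clean, B:clean)
min 1: A is soiled, one Suck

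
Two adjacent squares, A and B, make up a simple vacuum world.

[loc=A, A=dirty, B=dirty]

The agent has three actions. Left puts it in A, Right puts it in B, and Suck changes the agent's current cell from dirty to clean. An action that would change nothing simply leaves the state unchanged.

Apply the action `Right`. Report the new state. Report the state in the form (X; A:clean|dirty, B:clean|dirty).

start: (A; A:dirty, B:dirty)
1. Right → (B; A:dirty, B:dirty)

(B; A:dirty, B:dirty)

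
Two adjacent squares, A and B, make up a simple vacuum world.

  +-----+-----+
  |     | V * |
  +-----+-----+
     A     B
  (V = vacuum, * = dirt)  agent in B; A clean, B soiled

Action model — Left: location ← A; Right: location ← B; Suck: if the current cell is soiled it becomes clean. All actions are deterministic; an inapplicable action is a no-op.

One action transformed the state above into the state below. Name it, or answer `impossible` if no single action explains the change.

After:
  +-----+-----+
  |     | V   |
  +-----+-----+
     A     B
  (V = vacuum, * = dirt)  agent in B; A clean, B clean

Suck

try  Left: (A; A:clean, B:soiled)
try Right: (B; A:clean, B:soiled)
try  Suck: (B; A:clean, B:clean)  ← match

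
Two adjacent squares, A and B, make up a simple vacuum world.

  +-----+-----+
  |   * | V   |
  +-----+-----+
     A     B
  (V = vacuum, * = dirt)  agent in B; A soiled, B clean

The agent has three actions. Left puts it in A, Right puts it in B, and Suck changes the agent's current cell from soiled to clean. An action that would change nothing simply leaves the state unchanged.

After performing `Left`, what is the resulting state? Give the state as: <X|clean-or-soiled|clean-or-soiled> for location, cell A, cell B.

<A|soiled|clean>

start: <B|soiled|clean>
Left (#1): <A|soiled|clean>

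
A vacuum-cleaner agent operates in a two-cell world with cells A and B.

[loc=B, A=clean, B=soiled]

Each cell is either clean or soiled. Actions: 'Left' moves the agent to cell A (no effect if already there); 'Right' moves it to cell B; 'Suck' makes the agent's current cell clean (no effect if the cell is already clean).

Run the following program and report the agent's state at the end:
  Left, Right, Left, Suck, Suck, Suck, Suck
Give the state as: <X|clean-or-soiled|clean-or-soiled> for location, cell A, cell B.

1. Left → <A|clean|soiled>
2. Right → <B|clean|soiled>
3. Left → <A|clean|soiled>
4. Suck → <A|clean|soiled>
5. Suck → <A|clean|soiled>
6. Suck → <A|clean|soiled>
7. Suck → <A|clean|soiled>

<A|clean|soiled>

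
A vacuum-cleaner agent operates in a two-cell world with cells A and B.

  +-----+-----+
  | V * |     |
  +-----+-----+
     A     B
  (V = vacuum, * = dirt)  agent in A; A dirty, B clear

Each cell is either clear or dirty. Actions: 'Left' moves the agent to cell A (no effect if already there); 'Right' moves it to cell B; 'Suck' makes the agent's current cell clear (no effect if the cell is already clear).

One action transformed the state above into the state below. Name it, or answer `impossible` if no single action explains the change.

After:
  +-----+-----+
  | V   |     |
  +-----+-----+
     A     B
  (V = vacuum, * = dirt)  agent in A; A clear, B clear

Suck

try  Left: (A; A:dirty, B:clear)
try Right: (B; A:dirty, B:clear)
try  Suck: (A; A:clear, B:clear)  ← match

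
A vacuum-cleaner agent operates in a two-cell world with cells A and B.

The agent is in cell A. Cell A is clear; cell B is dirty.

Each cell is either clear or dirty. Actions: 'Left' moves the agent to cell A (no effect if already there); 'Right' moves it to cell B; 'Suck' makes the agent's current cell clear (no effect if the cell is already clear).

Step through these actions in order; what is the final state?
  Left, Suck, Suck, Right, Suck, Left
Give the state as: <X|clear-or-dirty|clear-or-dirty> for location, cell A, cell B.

<A|clear|clear>

t=1 Left ⇒ <A|clear|dirty>
t=2 Suck ⇒ <A|clear|dirty>
t=3 Suck ⇒ <A|clear|dirty>
t=4 Right ⇒ <B|clear|dirty>
t=5 Suck ⇒ <B|clear|clear>
t=6 Left ⇒ <A|clear|clear>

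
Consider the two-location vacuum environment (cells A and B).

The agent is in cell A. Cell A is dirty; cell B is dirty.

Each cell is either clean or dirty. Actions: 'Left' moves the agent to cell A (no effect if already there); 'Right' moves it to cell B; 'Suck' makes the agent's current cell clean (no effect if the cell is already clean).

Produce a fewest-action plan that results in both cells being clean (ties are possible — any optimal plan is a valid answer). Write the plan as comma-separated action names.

Suck, Right, Suck

1) do Suck; now loc=A A=clean B=dirty
2) do Right; now loc=B A=clean B=dirty
3) do Suck; now loc=B A=clean B=clean
min 3: Suck A + move + Suck B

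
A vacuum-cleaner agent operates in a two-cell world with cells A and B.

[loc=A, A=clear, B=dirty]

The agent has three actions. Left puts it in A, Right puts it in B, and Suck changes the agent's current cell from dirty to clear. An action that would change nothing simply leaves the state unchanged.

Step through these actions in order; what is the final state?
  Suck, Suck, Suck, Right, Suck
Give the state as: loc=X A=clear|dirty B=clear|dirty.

1) do Suck; now loc=A A=clear B=dirty
2) do Suck; now loc=A A=clear B=dirty
3) do Suck; now loc=A A=clear B=dirty
4) do Right; now loc=B A=clear B=dirty
5) do Suck; now loc=B A=clear B=clear

loc=B A=clear B=clear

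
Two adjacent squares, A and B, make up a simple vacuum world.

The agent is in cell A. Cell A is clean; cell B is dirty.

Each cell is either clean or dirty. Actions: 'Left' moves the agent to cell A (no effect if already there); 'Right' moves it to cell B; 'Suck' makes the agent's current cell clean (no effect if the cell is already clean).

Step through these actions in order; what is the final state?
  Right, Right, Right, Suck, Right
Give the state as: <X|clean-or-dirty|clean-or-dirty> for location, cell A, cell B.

Right (#1): <B|clean|dirty>
Right (#2): <B|clean|dirty>
Right (#3): <B|clean|dirty>
Suck (#4): <B|clean|clean>
Right (#5): <B|clean|clean>

<B|clean|clean>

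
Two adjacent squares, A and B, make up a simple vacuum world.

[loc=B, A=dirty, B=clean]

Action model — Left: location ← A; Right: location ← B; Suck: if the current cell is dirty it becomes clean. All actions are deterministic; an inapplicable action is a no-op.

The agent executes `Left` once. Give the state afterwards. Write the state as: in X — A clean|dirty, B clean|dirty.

start: in B — A dirty, B clean
1. Left → in A — A dirty, B clean

in A — A dirty, B clean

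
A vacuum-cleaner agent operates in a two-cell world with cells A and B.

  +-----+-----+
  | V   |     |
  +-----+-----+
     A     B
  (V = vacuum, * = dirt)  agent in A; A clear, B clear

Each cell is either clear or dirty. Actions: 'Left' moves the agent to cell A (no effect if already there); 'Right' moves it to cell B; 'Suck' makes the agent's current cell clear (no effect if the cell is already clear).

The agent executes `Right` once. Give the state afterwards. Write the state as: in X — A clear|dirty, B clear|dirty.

in B — A clear, B clear

start: in A — A clear, B clear
1) do Right; now in B — A clear, B clear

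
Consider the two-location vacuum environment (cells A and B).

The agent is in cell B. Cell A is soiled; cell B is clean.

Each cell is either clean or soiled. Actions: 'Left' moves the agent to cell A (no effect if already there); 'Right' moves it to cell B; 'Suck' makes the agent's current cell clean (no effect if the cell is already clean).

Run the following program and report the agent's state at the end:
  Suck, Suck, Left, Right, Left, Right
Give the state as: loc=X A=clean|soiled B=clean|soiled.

1) do Suck; now loc=B A=soiled B=clean
2) do Suck; now loc=B A=soiled B=clean
3) do Left; now loc=A A=soiled B=clean
4) do Right; now loc=B A=soiled B=clean
5) do Left; now loc=A A=soiled B=clean
6) do Right; now loc=B A=soiled B=clean

loc=B A=soiled B=clean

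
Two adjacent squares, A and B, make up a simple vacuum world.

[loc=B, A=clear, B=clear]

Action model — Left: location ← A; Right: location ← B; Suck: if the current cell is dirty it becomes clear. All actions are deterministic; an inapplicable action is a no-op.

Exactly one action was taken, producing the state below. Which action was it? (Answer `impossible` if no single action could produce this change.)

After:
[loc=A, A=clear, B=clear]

try  Left: (A; A:clear, B:clear)  ← match
try Right: (B; A:clear, B:clear)
try  Suck: (B; A:clear, B:clear)

Left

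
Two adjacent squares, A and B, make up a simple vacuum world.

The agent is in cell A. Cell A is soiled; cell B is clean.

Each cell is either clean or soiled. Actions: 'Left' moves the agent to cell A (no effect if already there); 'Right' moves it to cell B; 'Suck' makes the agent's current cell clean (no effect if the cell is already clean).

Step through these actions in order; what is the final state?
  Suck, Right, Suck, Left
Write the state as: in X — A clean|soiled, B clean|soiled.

step 1/4 (Suck): in A — A clean, B clean
step 2/4 (Right): in B — A clean, B clean
step 3/4 (Suck): in B — A clean, B clean
step 4/4 (Left): in A — A clean, B clean

in A — A clean, B clean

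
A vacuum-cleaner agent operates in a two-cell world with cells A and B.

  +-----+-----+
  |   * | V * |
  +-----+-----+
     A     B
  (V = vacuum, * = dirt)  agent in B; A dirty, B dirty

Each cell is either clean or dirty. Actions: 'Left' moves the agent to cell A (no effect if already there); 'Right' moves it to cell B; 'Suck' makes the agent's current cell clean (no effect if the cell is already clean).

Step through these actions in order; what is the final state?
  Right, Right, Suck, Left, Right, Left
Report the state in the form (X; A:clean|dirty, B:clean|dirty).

(A; A:dirty, B:clean)

Right (#1): (B; A:dirty, B:dirty)
Right (#2): (B; A:dirty, B:dirty)
Suck (#3): (B; A:dirty, B:clean)
Left (#4): (A; A:dirty, B:clean)
Right (#5): (B; A:dirty, B:clean)
Left (#6): (A; A:dirty, B:clean)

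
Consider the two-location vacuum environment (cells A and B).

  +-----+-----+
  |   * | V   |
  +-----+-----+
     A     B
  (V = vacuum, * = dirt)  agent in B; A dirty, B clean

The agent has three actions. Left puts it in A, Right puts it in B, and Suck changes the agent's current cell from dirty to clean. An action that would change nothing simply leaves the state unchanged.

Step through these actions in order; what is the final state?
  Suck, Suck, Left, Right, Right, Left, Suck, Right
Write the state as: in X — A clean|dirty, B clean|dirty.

in B — A clean, B clean

1. Suck → in B — A dirty, B clean
2. Suck → in B — A dirty, B clean
3. Left → in A — A dirty, B clean
4. Right → in B — A dirty, B clean
5. Right → in B — A dirty, B clean
6. Left → in A — A dirty, B clean
7. Suck → in A — A clean, B clean
8. Right → in B — A clean, B clean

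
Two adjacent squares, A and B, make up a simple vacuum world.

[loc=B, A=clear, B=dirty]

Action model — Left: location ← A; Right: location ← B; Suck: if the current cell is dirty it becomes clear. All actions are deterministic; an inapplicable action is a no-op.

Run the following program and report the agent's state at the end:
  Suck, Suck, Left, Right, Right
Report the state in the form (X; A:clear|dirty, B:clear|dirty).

(B; A:clear, B:clear)

1. Suck → (B; A:clear, B:clear)
2. Suck → (B; A:clear, B:clear)
3. Left → (A; A:clear, B:clear)
4. Right → (B; A:clear, B:clear)
5. Right → (B; A:clear, B:clear)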